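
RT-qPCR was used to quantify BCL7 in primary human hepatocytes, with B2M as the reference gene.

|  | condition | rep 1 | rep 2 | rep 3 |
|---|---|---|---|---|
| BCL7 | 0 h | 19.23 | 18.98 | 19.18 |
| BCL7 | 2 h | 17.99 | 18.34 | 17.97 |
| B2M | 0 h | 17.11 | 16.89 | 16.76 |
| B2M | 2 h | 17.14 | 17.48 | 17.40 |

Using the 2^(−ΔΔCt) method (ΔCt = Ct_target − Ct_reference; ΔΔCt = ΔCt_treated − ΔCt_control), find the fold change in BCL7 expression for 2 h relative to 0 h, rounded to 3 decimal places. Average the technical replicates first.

Mean Ct: BCL7 0 h 19.130; BCL7 2 h 18.100; B2M 0 h 16.920; B2M 2 h 17.340
ΔCt(0 h) = 19.130 − 16.920 = 2.210
ΔCt(2 h) = 18.100 − 17.340 = 0.760
ΔΔCt = 0.760 − 2.210 = -1.450
Fold change = 2^(−(-1.450)) = 2^1.450 = 2.7321

2.732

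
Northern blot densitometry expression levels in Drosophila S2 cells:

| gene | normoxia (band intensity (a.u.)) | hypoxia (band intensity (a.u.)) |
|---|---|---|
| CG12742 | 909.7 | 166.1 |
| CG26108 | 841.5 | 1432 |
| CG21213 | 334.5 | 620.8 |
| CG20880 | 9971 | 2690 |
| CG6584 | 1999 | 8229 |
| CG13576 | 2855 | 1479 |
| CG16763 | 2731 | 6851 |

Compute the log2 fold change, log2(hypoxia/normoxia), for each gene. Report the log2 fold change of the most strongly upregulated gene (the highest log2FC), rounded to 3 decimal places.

2.041

log2(166.1/909.7) = -2.453  (CG12742)
log2(1432/841.5) = 0.767  (CG26108)
log2(620.8/334.5) = 0.892  (CG21213)
log2(2690/9971) = -1.890  (CG20880)
log2(8229/1999) = 2.041  (CG6584)
log2(1479/2855) = -0.949  (CG13576)
log2(6851/2731) = 1.327  (CG16763)
CG6584 is most strongly upregulated.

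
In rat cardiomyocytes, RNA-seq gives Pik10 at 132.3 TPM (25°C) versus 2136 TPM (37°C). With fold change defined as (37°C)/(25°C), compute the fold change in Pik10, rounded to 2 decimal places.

16.15

Fold change = 2136 / 132.3 = 16.145
Pik10 is upregulated.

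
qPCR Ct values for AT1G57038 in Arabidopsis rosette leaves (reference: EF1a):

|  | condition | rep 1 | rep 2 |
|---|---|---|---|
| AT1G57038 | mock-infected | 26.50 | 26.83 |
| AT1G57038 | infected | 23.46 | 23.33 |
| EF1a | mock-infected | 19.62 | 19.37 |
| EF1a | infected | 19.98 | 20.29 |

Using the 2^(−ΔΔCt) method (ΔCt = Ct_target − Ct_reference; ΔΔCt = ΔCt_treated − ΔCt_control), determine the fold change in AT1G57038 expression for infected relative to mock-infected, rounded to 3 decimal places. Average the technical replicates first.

15.032

Mean Ct: AT1G57038 mock-infected 26.665; AT1G57038 infected 23.395; EF1a mock-infected 19.495; EF1a infected 20.135
ΔCt(mock-infected) = 26.665 − 19.495 = 7.170
ΔCt(infected) = 23.395 − 20.135 = 3.260
ΔΔCt = 3.260 − 7.170 = -3.910
Fold change = 2^(−(-3.910)) = 2^3.910 = 15.0324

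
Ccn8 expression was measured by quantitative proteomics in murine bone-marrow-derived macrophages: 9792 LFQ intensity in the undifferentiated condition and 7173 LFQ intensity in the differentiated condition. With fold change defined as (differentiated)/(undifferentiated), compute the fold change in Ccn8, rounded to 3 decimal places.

Fold change = 7173 / 9792 = 0.7325
Ccn8 is downregulated.

0.733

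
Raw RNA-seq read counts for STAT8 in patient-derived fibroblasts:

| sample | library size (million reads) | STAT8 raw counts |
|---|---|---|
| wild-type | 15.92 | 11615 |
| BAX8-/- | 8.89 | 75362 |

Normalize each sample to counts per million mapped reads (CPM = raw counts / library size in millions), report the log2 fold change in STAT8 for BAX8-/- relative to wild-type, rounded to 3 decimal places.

3.538

CPM(wild-type) = 11615 / 15.92 = 729.5854
CPM(BAX8-/-) = 75362 / 8.89 = 8477.1654
Fold change = 8477.1654 / 729.5854 = 11.61915
log2(11.61915) = 3.5384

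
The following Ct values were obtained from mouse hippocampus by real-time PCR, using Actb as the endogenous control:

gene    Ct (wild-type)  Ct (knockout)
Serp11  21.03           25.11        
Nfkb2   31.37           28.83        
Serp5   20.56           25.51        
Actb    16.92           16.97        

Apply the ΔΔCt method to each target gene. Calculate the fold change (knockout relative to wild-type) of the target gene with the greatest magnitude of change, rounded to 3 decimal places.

0.033

Serp11: ΔΔCt = (25.11−16.97) − (21.03−16.92) = 8.14 − 4.11 = 4.03; fold change = 2^-4.03 = 0.061
Nfkb2: ΔΔCt = (28.83−16.97) − (31.37−16.92) = 11.86 − 14.45 = -2.59; fold change = 2^2.59 = 6.021
Serp5: ΔΔCt = (25.51−16.97) − (20.56−16.92) = 8.54 − 3.64 = 4.90; fold change = 2^-4.90 = 0.033
Serp5 has the largest |ΔΔCt| = 4.90.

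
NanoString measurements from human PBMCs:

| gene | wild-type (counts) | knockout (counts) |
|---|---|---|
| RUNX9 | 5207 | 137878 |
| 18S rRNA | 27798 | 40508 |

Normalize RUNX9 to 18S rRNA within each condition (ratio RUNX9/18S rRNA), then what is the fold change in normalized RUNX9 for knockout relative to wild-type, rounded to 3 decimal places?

RUNX9/18S rRNA (wild-type) = 5207 / 27798 = 0.18732
RUNX9/18S rRNA (knockout) = 137878 / 40508 = 3.4037
Fold change = 3.4037 / 0.18732 = 18.1711

18.171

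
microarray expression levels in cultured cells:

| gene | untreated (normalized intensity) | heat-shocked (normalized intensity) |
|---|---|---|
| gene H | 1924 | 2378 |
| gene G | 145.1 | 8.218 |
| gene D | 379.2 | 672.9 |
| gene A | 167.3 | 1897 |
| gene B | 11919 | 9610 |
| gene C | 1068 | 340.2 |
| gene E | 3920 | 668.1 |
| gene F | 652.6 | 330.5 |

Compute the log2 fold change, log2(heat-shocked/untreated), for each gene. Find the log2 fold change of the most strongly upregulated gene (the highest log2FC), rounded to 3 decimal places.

3.503

log2(2378/1924) = 0.306  (gene H)
log2(8.218/145.1) = -4.142  (gene G)
log2(672.9/379.2) = 0.827  (gene D)
log2(1897/167.3) = 3.503  (gene A)
log2(9610/11919) = -0.311  (gene B)
log2(340.2/1068) = -1.650  (gene C)
log2(668.1/3920) = -2.553  (gene E)
log2(330.5/652.6) = -0.982  (gene F)
gene A is most strongly upregulated.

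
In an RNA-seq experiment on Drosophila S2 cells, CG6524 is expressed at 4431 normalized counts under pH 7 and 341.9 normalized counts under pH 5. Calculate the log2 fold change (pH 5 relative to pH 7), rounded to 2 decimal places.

-3.70

Fold change = 341.9 / 4431 = 0.0772
log2(0.0772) = -3.696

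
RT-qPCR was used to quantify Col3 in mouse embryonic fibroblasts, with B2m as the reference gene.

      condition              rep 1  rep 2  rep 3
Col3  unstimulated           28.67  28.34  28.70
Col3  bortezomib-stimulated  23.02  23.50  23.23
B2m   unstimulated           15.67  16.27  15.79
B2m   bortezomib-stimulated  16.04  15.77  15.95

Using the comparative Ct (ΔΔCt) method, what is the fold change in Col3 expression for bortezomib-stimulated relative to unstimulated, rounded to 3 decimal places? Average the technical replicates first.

40.224

Mean Ct: Col3 unstimulated 28.570; Col3 bortezomib-stimulated 23.250; B2m unstimulated 15.910; B2m bortezomib-stimulated 15.920
ΔCt(unstimulated) = 28.570 − 15.910 = 12.660
ΔCt(bortezomib-stimulated) = 23.250 − 15.920 = 7.330
ΔΔCt = 7.330 − 12.660 = -5.330
Fold change = 2^(−(-5.330)) = 2^5.330 = 40.2244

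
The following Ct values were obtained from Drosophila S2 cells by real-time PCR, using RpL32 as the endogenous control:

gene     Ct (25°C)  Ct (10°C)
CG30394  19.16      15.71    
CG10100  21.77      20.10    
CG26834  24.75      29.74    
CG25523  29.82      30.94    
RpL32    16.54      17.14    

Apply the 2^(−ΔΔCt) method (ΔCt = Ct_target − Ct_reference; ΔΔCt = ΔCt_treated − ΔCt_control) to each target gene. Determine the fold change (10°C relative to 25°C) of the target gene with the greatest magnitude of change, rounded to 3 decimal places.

0.048

CG30394: ΔΔCt = (15.71−17.14) − (19.16−16.54) = -1.43 − 2.62 = -4.05; fold change = 2^4.05 = 16.564
CG10100: ΔΔCt = (20.10−17.14) − (21.77−16.54) = 2.96 − 5.23 = -2.27; fold change = 2^2.27 = 4.823
CG26834: ΔΔCt = (29.74−17.14) − (24.75−16.54) = 12.60 − 8.21 = 4.39; fold change = 2^-4.39 = 0.048
CG25523: ΔΔCt = (30.94−17.14) − (29.82−16.54) = 13.80 − 13.28 = 0.52; fold change = 2^-0.52 = 0.697
CG26834 has the largest |ΔΔCt| = 4.39.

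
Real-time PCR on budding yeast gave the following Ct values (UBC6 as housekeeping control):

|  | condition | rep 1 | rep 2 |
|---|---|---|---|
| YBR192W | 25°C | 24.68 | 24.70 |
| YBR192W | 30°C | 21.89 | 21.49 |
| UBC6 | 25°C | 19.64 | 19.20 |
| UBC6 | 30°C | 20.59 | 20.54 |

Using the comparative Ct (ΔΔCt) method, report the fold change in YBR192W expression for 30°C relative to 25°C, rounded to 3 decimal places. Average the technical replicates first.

Mean Ct: YBR192W 25°C 24.690; YBR192W 30°C 21.690; UBC6 25°C 19.420; UBC6 30°C 20.565
ΔCt(25°C) = 24.690 − 19.420 = 5.270
ΔCt(30°C) = 21.690 − 20.565 = 1.125
ΔΔCt = 1.125 − 5.270 = -4.145
Fold change = 2^(−(-4.145)) = 2^4.145 = 17.6917

17.692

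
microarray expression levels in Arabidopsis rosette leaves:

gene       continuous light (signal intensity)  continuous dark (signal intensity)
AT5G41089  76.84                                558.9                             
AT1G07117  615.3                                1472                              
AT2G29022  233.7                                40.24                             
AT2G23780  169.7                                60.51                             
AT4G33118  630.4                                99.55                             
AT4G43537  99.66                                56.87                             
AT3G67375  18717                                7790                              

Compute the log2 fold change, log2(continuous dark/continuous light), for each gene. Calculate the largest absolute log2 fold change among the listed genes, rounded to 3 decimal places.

2.863

log2(558.9/76.84) = 2.863  (AT5G41089)
log2(1472/615.3) = 1.258  (AT1G07117)
log2(40.24/233.7) = -2.538  (AT2G29022)
log2(60.51/169.7) = -1.488  (AT2G23780)
log2(99.55/630.4) = -2.663  (AT4G33118)
log2(56.87/99.66) = -0.809  (AT4G43537)
log2(7790/18717) = -1.265  (AT3G67375)
The largest magnitude belongs to AT5G41089.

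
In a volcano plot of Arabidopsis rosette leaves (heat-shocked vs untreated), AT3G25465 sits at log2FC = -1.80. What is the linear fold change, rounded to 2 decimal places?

0.29

Fold change = 2^(-1.80) = 0.287
That is, AT3G25465 drops to 28.7% of the untreated level.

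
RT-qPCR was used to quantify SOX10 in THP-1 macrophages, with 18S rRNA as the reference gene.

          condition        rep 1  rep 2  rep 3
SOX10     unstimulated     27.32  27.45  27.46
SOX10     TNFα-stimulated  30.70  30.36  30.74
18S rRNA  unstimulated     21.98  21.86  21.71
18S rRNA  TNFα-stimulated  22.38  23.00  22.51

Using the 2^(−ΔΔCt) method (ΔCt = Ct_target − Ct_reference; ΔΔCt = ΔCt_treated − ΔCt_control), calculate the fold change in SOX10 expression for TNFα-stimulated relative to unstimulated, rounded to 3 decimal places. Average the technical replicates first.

0.188

Mean Ct: SOX10 unstimulated 27.410; SOX10 TNFα-stimulated 30.600; 18S rRNA unstimulated 21.850; 18S rRNA TNFα-stimulated 22.630
ΔCt(unstimulated) = 27.410 − 21.850 = 5.560
ΔCt(TNFα-stimulated) = 30.600 − 22.630 = 7.970
ΔΔCt = 7.970 − 5.560 = 2.410
Fold change = 2^(−2.410) = 0.1882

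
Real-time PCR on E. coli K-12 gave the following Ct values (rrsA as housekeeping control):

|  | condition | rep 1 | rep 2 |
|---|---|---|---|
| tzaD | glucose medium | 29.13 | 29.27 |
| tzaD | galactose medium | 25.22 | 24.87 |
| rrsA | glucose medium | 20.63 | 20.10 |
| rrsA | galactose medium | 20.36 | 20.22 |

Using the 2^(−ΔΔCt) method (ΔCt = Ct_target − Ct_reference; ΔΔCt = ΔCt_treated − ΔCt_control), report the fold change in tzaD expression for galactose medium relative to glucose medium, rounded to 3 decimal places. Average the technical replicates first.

Mean Ct: tzaD glucose medium 29.200; tzaD galactose medium 25.045; rrsA glucose medium 20.365; rrsA galactose medium 20.290
ΔCt(glucose medium) = 29.200 − 20.365 = 8.835
ΔCt(galactose medium) = 25.045 − 20.290 = 4.755
ΔΔCt = 4.755 − 8.835 = -4.080
Fold change = 2^(−(-4.080)) = 2^4.080 = 16.9123

16.912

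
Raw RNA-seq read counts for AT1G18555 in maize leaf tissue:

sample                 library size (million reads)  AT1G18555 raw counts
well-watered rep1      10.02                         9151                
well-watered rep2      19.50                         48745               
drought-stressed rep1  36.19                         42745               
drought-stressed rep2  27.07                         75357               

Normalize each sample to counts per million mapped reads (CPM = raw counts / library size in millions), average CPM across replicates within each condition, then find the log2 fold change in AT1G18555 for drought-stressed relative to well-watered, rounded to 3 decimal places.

CPM(well-watered rep1) = 9151 / 10.02 = 913.2735
CPM(well-watered rep2) = 48745 / 19.50 = 2499.7436
CPM(drought-stressed rep1) = 42745 / 36.19 = 1181.1274
CPM(drought-stressed rep2) = 75357 / 27.07 = 2783.7828
mean CPM(well-watered) = 1706.5085; mean CPM(drought-stressed) = 1982.4551
Fold change = 1982.4551 / 1706.5085 = 1.16170
log2(1.16170) = 0.2162

0.216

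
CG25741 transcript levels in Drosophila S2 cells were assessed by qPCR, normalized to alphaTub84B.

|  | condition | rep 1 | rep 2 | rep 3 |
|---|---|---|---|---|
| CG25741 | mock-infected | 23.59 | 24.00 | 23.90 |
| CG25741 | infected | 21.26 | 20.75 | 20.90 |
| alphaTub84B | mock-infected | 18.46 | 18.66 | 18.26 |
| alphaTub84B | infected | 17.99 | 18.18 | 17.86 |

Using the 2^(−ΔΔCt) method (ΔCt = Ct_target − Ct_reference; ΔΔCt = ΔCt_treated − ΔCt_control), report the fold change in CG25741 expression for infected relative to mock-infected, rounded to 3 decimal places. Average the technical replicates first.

Mean Ct: CG25741 mock-infected 23.830; CG25741 infected 20.970; alphaTub84B mock-infected 18.460; alphaTub84B infected 18.010
ΔCt(mock-infected) = 23.830 − 18.460 = 5.370
ΔCt(infected) = 20.970 − 18.010 = 2.960
ΔΔCt = 2.960 − 5.370 = -2.410
Fold change = 2^(−(-2.410)) = 2^2.410 = 5.3147

5.315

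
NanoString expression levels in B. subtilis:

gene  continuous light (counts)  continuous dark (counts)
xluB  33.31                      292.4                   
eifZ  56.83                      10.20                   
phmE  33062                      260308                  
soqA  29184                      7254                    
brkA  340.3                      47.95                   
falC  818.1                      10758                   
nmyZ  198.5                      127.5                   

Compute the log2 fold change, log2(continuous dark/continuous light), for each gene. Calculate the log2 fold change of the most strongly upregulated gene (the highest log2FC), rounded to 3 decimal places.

log2(292.4/33.31) = 3.134  (xluB)
log2(10.20/56.83) = -2.478  (eifZ)
log2(260308/33062) = 2.977  (phmE)
log2(7254/29184) = -2.008  (soqA)
log2(47.95/340.3) = -2.827  (brkA)
log2(10758/818.1) = 3.717  (falC)
log2(127.5/198.5) = -0.639  (nmyZ)
falC is most strongly upregulated.

3.717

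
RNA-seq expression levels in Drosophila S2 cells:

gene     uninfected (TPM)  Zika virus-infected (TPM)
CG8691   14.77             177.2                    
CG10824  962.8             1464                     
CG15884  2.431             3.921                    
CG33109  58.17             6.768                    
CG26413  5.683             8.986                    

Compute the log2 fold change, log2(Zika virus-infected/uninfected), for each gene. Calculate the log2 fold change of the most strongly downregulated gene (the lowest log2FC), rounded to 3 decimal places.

log2(177.2/14.77) = 3.585  (CG8691)
log2(1464/962.8) = 0.605  (CG10824)
log2(3.921/2.431) = 0.690  (CG15884)
log2(6.768/58.17) = -3.103  (CG33109)
log2(8.986/5.683) = 0.661  (CG26413)
CG33109 is most strongly downregulated.

-3.103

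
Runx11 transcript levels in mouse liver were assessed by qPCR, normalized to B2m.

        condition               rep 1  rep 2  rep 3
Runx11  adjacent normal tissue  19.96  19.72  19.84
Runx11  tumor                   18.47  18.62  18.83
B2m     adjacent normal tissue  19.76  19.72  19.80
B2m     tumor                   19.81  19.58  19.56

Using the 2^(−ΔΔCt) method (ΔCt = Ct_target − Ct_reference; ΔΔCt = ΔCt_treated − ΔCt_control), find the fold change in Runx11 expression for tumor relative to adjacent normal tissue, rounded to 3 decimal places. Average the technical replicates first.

Mean Ct: Runx11 adjacent normal tissue 19.840; Runx11 tumor 18.640; B2m adjacent normal tissue 19.760; B2m tumor 19.650
ΔCt(adjacent normal tissue) = 19.840 − 19.760 = 0.080
ΔCt(tumor) = 18.640 − 19.650 = -1.010
ΔΔCt = -1.010 − 0.080 = -1.090
Fold change = 2^(−(-1.090)) = 2^1.090 = 2.1287

2.129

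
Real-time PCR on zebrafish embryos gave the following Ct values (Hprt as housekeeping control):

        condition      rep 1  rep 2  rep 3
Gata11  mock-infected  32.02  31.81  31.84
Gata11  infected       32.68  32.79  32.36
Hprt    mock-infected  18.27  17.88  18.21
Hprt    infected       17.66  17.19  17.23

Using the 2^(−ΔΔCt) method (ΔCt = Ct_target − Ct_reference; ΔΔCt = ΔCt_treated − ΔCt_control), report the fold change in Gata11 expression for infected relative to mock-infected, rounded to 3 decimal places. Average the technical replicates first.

Mean Ct: Gata11 mock-infected 31.890; Gata11 infected 32.610; Hprt mock-infected 18.120; Hprt infected 17.360
ΔCt(mock-infected) = 31.890 − 18.120 = 13.770
ΔCt(infected) = 32.610 − 17.360 = 15.250
ΔΔCt = 15.250 − 13.770 = 1.480
Fold change = 2^(−1.480) = 0.3585

0.358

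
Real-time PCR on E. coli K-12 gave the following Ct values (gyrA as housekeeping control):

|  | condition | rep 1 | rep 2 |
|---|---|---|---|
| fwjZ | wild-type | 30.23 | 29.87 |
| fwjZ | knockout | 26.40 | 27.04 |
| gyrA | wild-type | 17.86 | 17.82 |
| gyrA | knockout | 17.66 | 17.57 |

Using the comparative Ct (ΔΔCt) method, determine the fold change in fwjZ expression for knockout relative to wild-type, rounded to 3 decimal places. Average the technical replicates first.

Mean Ct: fwjZ wild-type 30.050; fwjZ knockout 26.720; gyrA wild-type 17.840; gyrA knockout 17.615
ΔCt(wild-type) = 30.050 − 17.840 = 12.210
ΔCt(knockout) = 26.720 − 17.615 = 9.105
ΔΔCt = 9.105 − 12.210 = -3.105
Fold change = 2^(−(-3.105)) = 2^3.105 = 8.6040

8.604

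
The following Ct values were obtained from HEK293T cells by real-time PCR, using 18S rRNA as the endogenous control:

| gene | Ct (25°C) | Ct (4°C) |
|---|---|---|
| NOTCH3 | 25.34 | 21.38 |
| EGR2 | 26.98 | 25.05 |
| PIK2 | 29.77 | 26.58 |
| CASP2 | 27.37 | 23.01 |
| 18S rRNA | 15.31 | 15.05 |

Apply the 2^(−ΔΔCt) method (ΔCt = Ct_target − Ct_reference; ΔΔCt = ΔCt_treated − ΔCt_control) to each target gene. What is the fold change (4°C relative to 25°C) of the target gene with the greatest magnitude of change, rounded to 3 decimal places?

NOTCH3: ΔΔCt = (21.38−15.05) − (25.34−15.31) = 6.33 − 10.03 = -3.70; fold change = 2^3.70 = 12.996
EGR2: ΔΔCt = (25.05−15.05) − (26.98−15.31) = 10.00 − 11.67 = -1.67; fold change = 2^1.67 = 3.182
PIK2: ΔΔCt = (26.58−15.05) − (29.77−15.31) = 11.53 − 14.46 = -2.93; fold change = 2^2.93 = 7.621
CASP2: ΔΔCt = (23.01−15.05) − (27.37−15.31) = 7.96 − 12.06 = -4.10; fold change = 2^4.10 = 17.148
CASP2 has the largest |ΔΔCt| = 4.10.

17.148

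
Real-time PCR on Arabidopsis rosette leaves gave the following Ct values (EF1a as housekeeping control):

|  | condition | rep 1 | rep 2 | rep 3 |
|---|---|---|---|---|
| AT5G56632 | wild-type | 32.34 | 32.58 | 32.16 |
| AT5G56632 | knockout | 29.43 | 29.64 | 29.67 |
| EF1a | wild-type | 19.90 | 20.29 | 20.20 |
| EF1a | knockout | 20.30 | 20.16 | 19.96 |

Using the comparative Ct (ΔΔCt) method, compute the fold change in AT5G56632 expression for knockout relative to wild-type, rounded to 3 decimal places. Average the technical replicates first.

Mean Ct: AT5G56632 wild-type 32.360; AT5G56632 knockout 29.580; EF1a wild-type 20.130; EF1a knockout 20.140
ΔCt(wild-type) = 32.360 − 20.130 = 12.230
ΔCt(knockout) = 29.580 − 20.140 = 9.440
ΔΔCt = 9.440 − 12.230 = -2.790
Fold change = 2^(−(-2.790)) = 2^2.790 = 6.9163

6.916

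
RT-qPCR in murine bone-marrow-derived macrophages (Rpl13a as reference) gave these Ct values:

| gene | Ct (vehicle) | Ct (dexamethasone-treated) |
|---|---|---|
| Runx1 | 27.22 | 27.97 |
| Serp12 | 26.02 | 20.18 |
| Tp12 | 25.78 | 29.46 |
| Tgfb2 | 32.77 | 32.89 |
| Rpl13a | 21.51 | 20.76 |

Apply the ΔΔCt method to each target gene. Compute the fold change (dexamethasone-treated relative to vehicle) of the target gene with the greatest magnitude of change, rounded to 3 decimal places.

34.060

Runx1: ΔΔCt = (27.97−20.76) − (27.22−21.51) = 7.21 − 5.71 = 1.50; fold change = 2^-1.50 = 0.354
Serp12: ΔΔCt = (20.18−20.76) − (26.02−21.51) = -0.58 − 4.51 = -5.09; fold change = 2^5.09 = 34.060
Tp12: ΔΔCt = (29.46−20.76) − (25.78−21.51) = 8.70 − 4.27 = 4.43; fold change = 2^-4.43 = 0.046
Tgfb2: ΔΔCt = (32.89−20.76) − (32.77−21.51) = 12.13 − 11.26 = 0.87; fold change = 2^-0.87 = 0.547
Serp12 has the largest |ΔΔCt| = 5.09.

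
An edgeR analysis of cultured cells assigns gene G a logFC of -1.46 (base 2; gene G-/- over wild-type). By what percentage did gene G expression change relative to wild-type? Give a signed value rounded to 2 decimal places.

-63.65%

Fold change = 2^(-1.46) = 0.3635
Percent change = (FC − 1) × 100% = (0.3635 − 1) × 100 = -63.65%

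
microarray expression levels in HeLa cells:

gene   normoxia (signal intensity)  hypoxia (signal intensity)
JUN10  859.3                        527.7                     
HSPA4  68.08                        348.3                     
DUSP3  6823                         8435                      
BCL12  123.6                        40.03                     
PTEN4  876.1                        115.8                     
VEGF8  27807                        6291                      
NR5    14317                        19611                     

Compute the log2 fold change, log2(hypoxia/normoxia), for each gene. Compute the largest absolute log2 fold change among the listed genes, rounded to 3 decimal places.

log2(527.7/859.3) = -0.703  (JUN10)
log2(348.3/68.08) = 2.355  (HSPA4)
log2(8435/6823) = 0.306  (DUSP3)
log2(40.03/123.6) = -1.627  (BCL12)
log2(115.8/876.1) = -2.919  (PTEN4)
log2(6291/27807) = -2.144  (VEGF8)
log2(19611/14317) = 0.454  (NR5)
The largest magnitude belongs to PTEN4.

2.919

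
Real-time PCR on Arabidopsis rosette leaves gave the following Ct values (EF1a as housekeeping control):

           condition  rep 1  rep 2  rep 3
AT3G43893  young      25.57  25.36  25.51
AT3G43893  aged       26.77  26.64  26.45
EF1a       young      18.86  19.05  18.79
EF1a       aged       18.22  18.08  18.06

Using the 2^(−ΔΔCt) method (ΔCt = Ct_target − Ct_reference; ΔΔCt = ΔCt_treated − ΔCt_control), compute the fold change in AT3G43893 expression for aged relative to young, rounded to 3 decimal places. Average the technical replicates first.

Mean Ct: AT3G43893 young 25.480; AT3G43893 aged 26.620; EF1a young 18.900; EF1a aged 18.120
ΔCt(young) = 25.480 − 18.900 = 6.580
ΔCt(aged) = 26.620 − 18.120 = 8.500
ΔΔCt = 8.500 − 6.580 = 1.920
Fold change = 2^(−1.920) = 0.2643

0.264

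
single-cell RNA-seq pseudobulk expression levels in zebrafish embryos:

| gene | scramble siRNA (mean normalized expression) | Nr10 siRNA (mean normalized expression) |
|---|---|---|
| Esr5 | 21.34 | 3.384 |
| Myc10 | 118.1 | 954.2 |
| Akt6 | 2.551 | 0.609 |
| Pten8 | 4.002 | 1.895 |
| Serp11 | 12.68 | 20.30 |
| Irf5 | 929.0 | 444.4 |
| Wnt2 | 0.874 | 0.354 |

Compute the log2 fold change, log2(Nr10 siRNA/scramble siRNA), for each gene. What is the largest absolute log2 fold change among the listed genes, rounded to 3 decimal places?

log2(3.384/21.34) = -2.657  (Esr5)
log2(954.2/118.1) = 3.014  (Myc10)
log2(0.609/2.551) = -2.067  (Akt6)
log2(1.895/4.002) = -1.079  (Pten8)
log2(20.30/12.68) = 0.679  (Serp11)
log2(444.4/929.0) = -1.064  (Irf5)
log2(0.354/0.874) = -1.304  (Wnt2)
The largest magnitude belongs to Myc10.

3.014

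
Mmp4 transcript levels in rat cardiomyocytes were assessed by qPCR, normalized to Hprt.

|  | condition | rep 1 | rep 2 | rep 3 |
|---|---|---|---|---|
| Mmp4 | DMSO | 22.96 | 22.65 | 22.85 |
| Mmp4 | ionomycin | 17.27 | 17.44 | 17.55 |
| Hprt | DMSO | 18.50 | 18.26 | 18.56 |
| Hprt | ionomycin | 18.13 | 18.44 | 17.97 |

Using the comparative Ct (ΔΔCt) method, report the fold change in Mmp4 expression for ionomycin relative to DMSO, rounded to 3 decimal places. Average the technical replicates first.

35.261

Mean Ct: Mmp4 DMSO 22.820; Mmp4 ionomycin 17.420; Hprt DMSO 18.440; Hprt ionomycin 18.180
ΔCt(DMSO) = 22.820 − 18.440 = 4.380
ΔCt(ionomycin) = 17.420 − 18.180 = -0.760
ΔΔCt = -0.760 − 4.380 = -5.140
Fold change = 2^(−(-5.140)) = 2^5.140 = 35.2610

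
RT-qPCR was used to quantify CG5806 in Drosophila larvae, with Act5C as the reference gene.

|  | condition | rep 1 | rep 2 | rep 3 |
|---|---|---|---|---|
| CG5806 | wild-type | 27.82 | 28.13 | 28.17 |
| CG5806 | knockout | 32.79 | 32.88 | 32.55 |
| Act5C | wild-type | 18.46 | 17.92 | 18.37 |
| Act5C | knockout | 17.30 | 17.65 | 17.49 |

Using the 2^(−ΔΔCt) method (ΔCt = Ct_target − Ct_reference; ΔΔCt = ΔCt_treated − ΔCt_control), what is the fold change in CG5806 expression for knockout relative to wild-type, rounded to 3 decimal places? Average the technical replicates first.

0.023

Mean Ct: CG5806 wild-type 28.040; CG5806 knockout 32.740; Act5C wild-type 18.250; Act5C knockout 17.480
ΔCt(wild-type) = 28.040 − 18.250 = 9.790
ΔCt(knockout) = 32.740 − 17.480 = 15.260
ΔΔCt = 15.260 − 9.790 = 5.470
Fold change = 2^(−5.470) = 0.0226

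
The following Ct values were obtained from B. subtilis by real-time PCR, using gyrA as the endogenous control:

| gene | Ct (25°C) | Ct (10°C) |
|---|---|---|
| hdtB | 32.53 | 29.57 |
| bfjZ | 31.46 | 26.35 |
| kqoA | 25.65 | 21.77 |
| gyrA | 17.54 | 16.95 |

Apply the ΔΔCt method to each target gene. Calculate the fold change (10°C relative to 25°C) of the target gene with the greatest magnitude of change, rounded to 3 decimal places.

22.943

hdtB: ΔΔCt = (29.57−16.95) − (32.53−17.54) = 12.62 − 14.99 = -2.37; fold change = 2^2.37 = 5.169
bfjZ: ΔΔCt = (26.35−16.95) − (31.46−17.54) = 9.40 − 13.92 = -4.52; fold change = 2^4.52 = 22.943
kqoA: ΔΔCt = (21.77−16.95) − (25.65−17.54) = 4.82 − 8.11 = -3.29; fold change = 2^3.29 = 9.781
bfjZ has the largest |ΔΔCt| = 4.52.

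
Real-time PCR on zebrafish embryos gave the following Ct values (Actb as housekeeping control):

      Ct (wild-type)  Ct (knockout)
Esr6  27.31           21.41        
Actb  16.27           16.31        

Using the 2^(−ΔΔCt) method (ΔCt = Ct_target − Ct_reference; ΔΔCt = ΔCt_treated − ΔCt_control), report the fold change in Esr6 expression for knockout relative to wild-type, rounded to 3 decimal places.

61.393

ΔCt(wild-type) = 27.310 − 16.270 = 11.040
ΔCt(knockout) = 21.410 − 16.310 = 5.100
ΔΔCt = 5.100 − 11.040 = -5.940
Fold change = 2^(−(-5.940)) = 2^5.940 = 61.3929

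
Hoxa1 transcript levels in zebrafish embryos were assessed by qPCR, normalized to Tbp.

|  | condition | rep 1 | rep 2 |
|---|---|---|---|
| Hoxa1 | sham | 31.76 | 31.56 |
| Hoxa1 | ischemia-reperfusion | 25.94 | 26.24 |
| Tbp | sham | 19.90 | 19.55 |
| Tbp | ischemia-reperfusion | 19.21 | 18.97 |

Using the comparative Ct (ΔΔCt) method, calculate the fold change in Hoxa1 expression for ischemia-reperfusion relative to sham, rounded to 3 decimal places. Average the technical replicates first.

30.590

Mean Ct: Hoxa1 sham 31.660; Hoxa1 ischemia-reperfusion 26.090; Tbp sham 19.725; Tbp ischemia-reperfusion 19.090
ΔCt(sham) = 31.660 − 19.725 = 11.935
ΔCt(ischemia-reperfusion) = 26.090 − 19.090 = 7.000
ΔΔCt = 7.000 − 11.935 = -4.935
Fold change = 2^(−(-4.935)) = 2^4.935 = 30.5903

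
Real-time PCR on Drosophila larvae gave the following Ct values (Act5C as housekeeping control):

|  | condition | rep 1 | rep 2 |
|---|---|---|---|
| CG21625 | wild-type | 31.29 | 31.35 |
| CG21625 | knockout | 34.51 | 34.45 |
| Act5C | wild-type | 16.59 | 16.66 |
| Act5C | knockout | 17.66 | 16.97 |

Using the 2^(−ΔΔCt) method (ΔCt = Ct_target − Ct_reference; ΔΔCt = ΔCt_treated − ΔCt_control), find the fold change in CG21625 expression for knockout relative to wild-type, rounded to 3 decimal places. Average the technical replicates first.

0.180

Mean Ct: CG21625 wild-type 31.320; CG21625 knockout 34.480; Act5C wild-type 16.625; Act5C knockout 17.315
ΔCt(wild-type) = 31.320 − 16.625 = 14.695
ΔCt(knockout) = 34.480 − 17.315 = 17.165
ΔΔCt = 17.165 − 14.695 = 2.470
Fold change = 2^(−2.470) = 0.1805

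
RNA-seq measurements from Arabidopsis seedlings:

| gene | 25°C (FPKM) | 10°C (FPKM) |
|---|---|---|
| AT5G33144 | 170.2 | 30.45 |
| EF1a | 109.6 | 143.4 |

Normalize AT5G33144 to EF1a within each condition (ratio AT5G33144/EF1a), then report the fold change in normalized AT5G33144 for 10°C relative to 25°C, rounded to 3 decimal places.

0.137

AT5G33144/EF1a (25°C) = 170.2 / 109.6 = 1.5529
AT5G33144/EF1a (10°C) = 30.45 / 143.4 = 0.21234
Fold change = 0.21234 / 1.5529 = 0.1367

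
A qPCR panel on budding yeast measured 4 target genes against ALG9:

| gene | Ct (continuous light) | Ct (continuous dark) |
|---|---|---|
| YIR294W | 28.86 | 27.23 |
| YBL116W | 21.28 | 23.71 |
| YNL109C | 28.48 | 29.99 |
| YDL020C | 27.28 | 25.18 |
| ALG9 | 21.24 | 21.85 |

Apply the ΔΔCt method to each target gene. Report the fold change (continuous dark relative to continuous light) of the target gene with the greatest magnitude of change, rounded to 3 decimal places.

6.543

YIR294W: ΔΔCt = (27.23−21.85) − (28.86−21.24) = 5.38 − 7.62 = -2.24; fold change = 2^2.24 = 4.724
YBL116W: ΔΔCt = (23.71−21.85) − (21.28−21.24) = 1.86 − 0.04 = 1.82; fold change = 2^-1.82 = 0.283
YNL109C: ΔΔCt = (29.99−21.85) − (28.48−21.24) = 8.14 − 7.24 = 0.90; fold change = 2^-0.90 = 0.536
YDL020C: ΔΔCt = (25.18−21.85) − (27.28−21.24) = 3.33 − 6.04 = -2.71; fold change = 2^2.71 = 6.543
YDL020C has the largest |ΔΔCt| = 2.71.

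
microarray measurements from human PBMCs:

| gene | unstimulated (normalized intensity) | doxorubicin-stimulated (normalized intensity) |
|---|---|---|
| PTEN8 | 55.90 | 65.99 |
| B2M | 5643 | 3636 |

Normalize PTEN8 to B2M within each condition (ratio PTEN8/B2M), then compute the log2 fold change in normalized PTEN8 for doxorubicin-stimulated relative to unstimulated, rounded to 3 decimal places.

PTEN8/B2M (unstimulated) = 55.90 / 5643 = 0.0099061
PTEN8/B2M (doxorubicin-stimulated) = 65.99 / 3636 = 0.018149
Fold change = 0.018149 / 0.0099061 = 1.8321
log2(1.8321) = 0.8735

0.874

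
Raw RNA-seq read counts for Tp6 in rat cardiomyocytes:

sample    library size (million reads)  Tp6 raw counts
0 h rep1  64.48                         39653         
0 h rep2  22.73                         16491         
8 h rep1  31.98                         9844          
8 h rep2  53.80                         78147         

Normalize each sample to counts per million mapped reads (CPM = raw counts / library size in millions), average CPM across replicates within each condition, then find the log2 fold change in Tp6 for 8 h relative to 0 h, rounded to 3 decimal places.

CPM(0 h rep1) = 39653 / 64.48 = 614.9659
CPM(0 h rep2) = 16491 / 22.73 = 725.5169
CPM(8 h rep1) = 9844 / 31.98 = 307.8174
CPM(8 h rep2) = 78147 / 53.80 = 1452.5465
mean CPM(0 h) = 670.2414; mean CPM(8 h) = 880.1819
Fold change = 880.1819 / 670.2414 = 1.31323
log2(1.31323) = 0.3931

0.393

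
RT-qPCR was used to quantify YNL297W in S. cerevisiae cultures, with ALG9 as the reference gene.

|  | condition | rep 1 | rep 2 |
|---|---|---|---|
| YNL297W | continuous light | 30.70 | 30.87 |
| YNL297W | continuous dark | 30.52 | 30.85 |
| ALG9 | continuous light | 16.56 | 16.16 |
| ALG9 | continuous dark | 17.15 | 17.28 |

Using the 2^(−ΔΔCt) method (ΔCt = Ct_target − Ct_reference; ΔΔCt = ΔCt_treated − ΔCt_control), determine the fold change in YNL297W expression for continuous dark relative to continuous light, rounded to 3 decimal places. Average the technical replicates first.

Mean Ct: YNL297W continuous light 30.785; YNL297W continuous dark 30.685; ALG9 continuous light 16.360; ALG9 continuous dark 17.215
ΔCt(continuous light) = 30.785 − 16.360 = 14.425
ΔCt(continuous dark) = 30.685 − 17.215 = 13.470
ΔΔCt = 13.470 − 14.425 = -0.955
Fold change = 2^(−(-0.955)) = 2^0.955 = 1.9386

1.939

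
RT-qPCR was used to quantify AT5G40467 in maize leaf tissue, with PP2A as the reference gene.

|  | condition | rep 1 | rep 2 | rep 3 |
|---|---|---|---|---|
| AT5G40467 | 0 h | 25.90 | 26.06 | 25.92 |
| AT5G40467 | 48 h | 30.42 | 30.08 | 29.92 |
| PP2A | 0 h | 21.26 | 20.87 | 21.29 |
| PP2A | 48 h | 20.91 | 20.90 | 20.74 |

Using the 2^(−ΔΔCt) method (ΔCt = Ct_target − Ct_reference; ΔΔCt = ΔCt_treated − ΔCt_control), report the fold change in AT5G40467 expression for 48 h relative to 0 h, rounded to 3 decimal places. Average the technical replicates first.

Mean Ct: AT5G40467 0 h 25.960; AT5G40467 48 h 30.140; PP2A 0 h 21.140; PP2A 48 h 20.850
ΔCt(0 h) = 25.960 − 21.140 = 4.820
ΔCt(48 h) = 30.140 − 20.850 = 9.290
ΔΔCt = 9.290 − 4.820 = 4.470
Fold change = 2^(−4.470) = 0.0451

0.045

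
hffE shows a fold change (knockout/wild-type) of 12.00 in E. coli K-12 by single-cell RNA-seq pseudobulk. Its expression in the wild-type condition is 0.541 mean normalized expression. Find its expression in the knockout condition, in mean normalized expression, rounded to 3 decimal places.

6.492

knockout expression = 0.541 × 12.00 = 6.492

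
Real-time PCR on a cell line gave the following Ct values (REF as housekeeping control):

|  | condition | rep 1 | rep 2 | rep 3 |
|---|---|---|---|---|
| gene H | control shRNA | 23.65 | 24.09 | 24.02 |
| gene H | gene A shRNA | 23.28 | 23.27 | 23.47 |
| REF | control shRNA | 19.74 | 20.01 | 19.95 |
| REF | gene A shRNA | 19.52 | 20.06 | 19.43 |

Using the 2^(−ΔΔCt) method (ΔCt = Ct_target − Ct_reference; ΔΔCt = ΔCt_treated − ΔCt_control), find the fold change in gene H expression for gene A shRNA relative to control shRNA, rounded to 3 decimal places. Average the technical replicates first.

Mean Ct: gene H control shRNA 23.920; gene H gene A shRNA 23.340; REF control shRNA 19.900; REF gene A shRNA 19.670
ΔCt(control shRNA) = 23.920 − 19.900 = 4.020
ΔCt(gene A shRNA) = 23.340 − 19.670 = 3.670
ΔΔCt = 3.670 − 4.020 = -0.350
Fold change = 2^(−(-0.350)) = 2^0.350 = 1.2746

1.275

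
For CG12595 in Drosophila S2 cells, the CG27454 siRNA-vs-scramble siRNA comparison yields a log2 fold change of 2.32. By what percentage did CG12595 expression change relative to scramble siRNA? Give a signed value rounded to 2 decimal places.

Fold change = 2^(2.32) = 4.9933
Percent change = (FC − 1) × 100% = (4.9933 − 1) × 100 = 399.33%

399.33%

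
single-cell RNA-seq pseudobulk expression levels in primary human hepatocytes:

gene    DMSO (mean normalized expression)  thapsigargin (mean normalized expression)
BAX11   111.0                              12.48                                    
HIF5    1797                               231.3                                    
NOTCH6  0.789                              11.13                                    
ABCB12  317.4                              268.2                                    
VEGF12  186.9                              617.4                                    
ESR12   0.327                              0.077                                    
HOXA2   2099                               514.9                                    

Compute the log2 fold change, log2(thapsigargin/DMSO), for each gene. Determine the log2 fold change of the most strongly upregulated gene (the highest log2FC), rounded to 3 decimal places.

log2(12.48/111.0) = -3.153  (BAX11)
log2(231.3/1797) = -2.958  (HIF5)
log2(11.13/0.789) = 3.818  (NOTCH6)
log2(268.2/317.4) = -0.243  (ABCB12)
log2(617.4/186.9) = 1.724  (VEGF12)
log2(0.077/0.327) = -2.086  (ESR12)
log2(514.9/2099) = -2.027  (HOXA2)
NOTCH6 is most strongly upregulated.

3.818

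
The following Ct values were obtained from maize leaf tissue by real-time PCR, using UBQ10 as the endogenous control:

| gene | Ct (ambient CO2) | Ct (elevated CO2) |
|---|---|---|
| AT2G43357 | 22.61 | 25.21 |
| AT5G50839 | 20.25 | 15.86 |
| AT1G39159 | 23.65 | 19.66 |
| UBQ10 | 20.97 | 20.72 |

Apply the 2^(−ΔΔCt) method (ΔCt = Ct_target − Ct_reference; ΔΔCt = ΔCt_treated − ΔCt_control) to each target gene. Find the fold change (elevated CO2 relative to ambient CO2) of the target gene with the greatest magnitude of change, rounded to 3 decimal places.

17.630

AT2G43357: ΔΔCt = (25.21−20.72) − (22.61−20.97) = 4.49 − 1.64 = 2.85; fold change = 2^-2.85 = 0.139
AT5G50839: ΔΔCt = (15.86−20.72) − (20.25−20.97) = -4.86 − (-0.72) = -4.14; fold change = 2^4.14 = 17.630
AT1G39159: ΔΔCt = (19.66−20.72) − (23.65−20.97) = -1.06 − 2.68 = -3.74; fold change = 2^3.74 = 13.361
AT5G50839 has the largest |ΔΔCt| = 4.14.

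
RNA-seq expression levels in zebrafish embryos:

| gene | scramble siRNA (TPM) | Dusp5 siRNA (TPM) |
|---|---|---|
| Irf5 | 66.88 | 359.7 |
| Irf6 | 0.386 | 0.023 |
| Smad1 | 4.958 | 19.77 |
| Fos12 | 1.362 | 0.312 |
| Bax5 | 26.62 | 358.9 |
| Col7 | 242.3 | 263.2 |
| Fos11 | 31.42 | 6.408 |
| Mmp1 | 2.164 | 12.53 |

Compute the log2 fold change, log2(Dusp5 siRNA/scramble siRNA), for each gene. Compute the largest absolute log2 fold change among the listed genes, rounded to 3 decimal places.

4.069

log2(359.7/66.88) = 2.427  (Irf5)
log2(0.023/0.386) = -4.069  (Irf6)
log2(19.77/4.958) = 1.995  (Smad1)
log2(0.312/1.362) = -2.126  (Fos12)
log2(358.9/26.62) = 3.753  (Bax5)
log2(263.2/242.3) = 0.119  (Col7)
log2(6.408/31.42) = -2.294  (Fos11)
log2(12.53/2.164) = 2.534  (Mmp1)
The largest magnitude belongs to Irf6.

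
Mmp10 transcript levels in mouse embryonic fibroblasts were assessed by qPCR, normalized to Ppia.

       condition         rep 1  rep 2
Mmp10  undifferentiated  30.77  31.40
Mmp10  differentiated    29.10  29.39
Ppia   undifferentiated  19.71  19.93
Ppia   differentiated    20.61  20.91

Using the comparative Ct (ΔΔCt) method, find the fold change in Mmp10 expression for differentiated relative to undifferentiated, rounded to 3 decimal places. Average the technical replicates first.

Mean Ct: Mmp10 undifferentiated 31.085; Mmp10 differentiated 29.245; Ppia undifferentiated 19.820; Ppia differentiated 20.760
ΔCt(undifferentiated) = 31.085 − 19.820 = 11.265
ΔCt(differentiated) = 29.245 − 20.760 = 8.485
ΔΔCt = 8.485 − 11.265 = -2.780
Fold change = 2^(−(-2.780)) = 2^2.780 = 6.8685

6.869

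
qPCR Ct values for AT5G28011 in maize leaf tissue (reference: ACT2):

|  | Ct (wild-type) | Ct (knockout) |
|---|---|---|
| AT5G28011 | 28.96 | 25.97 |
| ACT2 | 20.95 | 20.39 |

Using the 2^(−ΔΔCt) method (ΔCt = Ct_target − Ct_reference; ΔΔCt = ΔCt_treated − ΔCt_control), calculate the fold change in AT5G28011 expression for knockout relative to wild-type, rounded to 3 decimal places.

ΔCt(wild-type) = 28.960 − 20.950 = 8.010
ΔCt(knockout) = 25.970 − 20.390 = 5.580
ΔΔCt = 5.580 − 8.010 = -2.430
Fold change = 2^(−(-2.430)) = 2^2.430 = 5.3889

5.389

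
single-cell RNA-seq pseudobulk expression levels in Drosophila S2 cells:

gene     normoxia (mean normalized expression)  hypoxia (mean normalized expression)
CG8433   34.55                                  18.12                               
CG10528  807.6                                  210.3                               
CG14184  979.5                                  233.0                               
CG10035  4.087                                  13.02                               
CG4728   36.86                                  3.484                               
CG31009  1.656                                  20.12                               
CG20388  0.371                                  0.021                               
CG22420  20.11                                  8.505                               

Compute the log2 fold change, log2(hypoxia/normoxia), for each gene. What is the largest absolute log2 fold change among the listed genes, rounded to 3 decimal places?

log2(18.12/34.55) = -0.931  (CG8433)
log2(210.3/807.6) = -1.941  (CG10528)
log2(233.0/979.5) = -2.072  (CG14184)
log2(13.02/4.087) = 1.672  (CG10035)
log2(3.484/36.86) = -3.403  (CG4728)
log2(20.12/1.656) = 3.603  (CG31009)
log2(0.021/0.371) = -4.143  (CG20388)
log2(8.505/20.11) = -1.242  (CG22420)
The largest magnitude belongs to CG20388.

4.143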